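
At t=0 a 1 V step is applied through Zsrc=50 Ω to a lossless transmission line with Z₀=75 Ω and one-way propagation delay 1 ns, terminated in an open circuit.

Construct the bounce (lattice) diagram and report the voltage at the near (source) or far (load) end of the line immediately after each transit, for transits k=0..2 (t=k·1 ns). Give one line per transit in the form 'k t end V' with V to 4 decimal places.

0 0 source 0.6000
1 1 load 1.2000
2 2 source 1.0800

Γ_L=1.000000, Γ_S=-0.200000; launch V₁=1·75/125=0.600000
k=0 src: V=0.6000
k=1 load: inc=0.600000, refl=0.600000·1.000000=0.6000; V=0.000000+0.600000+0.600000=1.2000
k=2 src: inc=0.600000, refl=0.600000·-0.200000=-0.1200; V=0.600000+0.600000+-0.120000=1.0800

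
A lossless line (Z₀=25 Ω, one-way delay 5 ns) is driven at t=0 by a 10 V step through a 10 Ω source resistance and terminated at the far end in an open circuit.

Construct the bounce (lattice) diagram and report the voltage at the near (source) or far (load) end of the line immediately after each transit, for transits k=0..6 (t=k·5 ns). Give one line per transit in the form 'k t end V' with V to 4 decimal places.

Γ_L=1.000000, Γ_S=-0.428571; launch V₁=10·25/35=7.142857
k=0 src: V=7.1429
k=1 load: inc=7.142857, refl=7.142857·1.000000=7.1429; V=0.000000+7.142857+7.142857=14.2857
k=2 src: inc=7.142857, refl=7.142857·-0.428571=-3.0612; V=7.142857+7.142857+-3.061224=11.2245
k=3 load: inc=-3.061224, refl=-3.061224·1.000000=-3.0612; V=14.285714+-3.061224+-3.061224=8.1633
k=4 src: inc=-3.061224, refl=-3.061224·-0.428571=1.3120; V=11.224490+-3.061224+1.311953=9.4752
k=5 load: inc=1.311953, refl=1.311953·1.000000=1.3120; V=8.163265+1.311953+1.311953=10.7872
k=6 src: inc=1.311953, refl=1.311953·-0.428571=-0.5623; V=9.475219+1.311953+-0.562266=10.2249

0 0 source 7.1429
1 5 load 14.2857
2 10 source 11.2245
3 15 load 8.1633
4 20 source 9.4752
5 25 load 10.7872
6 30 source 10.2249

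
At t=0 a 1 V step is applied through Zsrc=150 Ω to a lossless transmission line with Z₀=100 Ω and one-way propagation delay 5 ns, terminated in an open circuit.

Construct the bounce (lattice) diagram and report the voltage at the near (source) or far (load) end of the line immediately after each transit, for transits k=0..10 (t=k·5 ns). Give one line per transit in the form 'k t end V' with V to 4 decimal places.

Γ_L=1.000000, Γ_S=0.200000; launch V₁=1·100/250=0.400000
k=0 src: V=0.4000
k=1 load: inc=0.400000, refl=0.400000·1.000000=0.4000; V=0.000000+0.400000+0.400000=0.8000
k=2 src: inc=0.400000, refl=0.400000·0.200000=0.0800; V=0.400000+0.400000+0.080000=0.8800
k=3 load: inc=0.080000, refl=0.080000·1.000000=0.0800; V=0.800000+0.080000+0.080000=0.9600
k=4 src: inc=0.080000, refl=0.080000·0.200000=0.0160; V=0.880000+0.080000+0.016000=0.9760
k=5 load: inc=0.016000, refl=0.016000·1.000000=0.0160; V=0.960000+0.016000+0.016000=0.9920
k=6 src: inc=0.016000, refl=0.016000·0.200000=0.0032; V=0.976000+0.016000+0.003200=0.9952
k=7 load: inc=0.003200, refl=0.003200·1.000000=0.0032; V=0.992000+0.003200+0.003200=0.9984
k=8 src: inc=0.003200, refl=0.003200·0.200000=0.0006; V=0.995200+0.003200+0.000640=0.9990
k=9 load: inc=0.000640, refl=0.000640·1.000000=0.0006; V=0.998400+0.000640+0.000640=0.9997
k=10 src: inc=0.000640, refl=0.000640·0.200000=0.0001; V=0.999040+0.000640+0.000128=0.9998

0 0 source 0.4000
1 5 load 0.8000
2 10 source 0.8800
3 15 load 0.9600
4 20 source 0.9760
5 25 load 0.9920
6 30 source 0.9952
7 35 load 0.9984
8 40 source 0.9990
9 45 load 0.9997
10 50 source 0.9998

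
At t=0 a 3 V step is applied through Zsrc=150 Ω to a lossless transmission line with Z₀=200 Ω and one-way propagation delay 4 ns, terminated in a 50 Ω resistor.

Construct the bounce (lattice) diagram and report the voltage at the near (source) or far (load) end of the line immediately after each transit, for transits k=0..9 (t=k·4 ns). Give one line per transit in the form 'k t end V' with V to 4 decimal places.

Γ_L=-0.600000, Γ_S=-0.142857; launch V₁=3·200/350=1.714286
k=0 src: V=1.7143
k=1 load: inc=1.714286, refl=1.714286·-0.600000=-1.0286; V=0.000000+1.714286+-1.028571=0.6857
k=2 src: inc=-1.028571, refl=-1.028571·-0.142857=0.1469; V=1.714286+-1.028571+0.146939=0.8327
k=3 load: inc=0.146939, refl=0.146939·-0.600000=-0.0882; V=0.685714+0.146939+-0.088163=0.7445
k=4 src: inc=-0.088163, refl=-0.088163·-0.142857=0.0126; V=0.832653+-0.088163+0.012595=0.7571
k=5 load: inc=0.012595, refl=0.012595·-0.600000=-0.0076; V=0.744490+0.012595+-0.007557=0.7495
k=6 src: inc=-0.007557, refl=-0.007557·-0.142857=0.0011; V=0.757085+-0.007557+0.001080=0.7506
k=7 load: inc=0.001080, refl=0.001080·-0.600000=-0.0006; V=0.749528+0.001080+-0.000648=0.7500
k=8 src: inc=-0.000648, refl=-0.000648·-0.142857=0.0001; V=0.750607+-0.000648+0.000093=0.7501
k=9 load: inc=0.000093, refl=0.000093·-0.600000=-0.0001; V=0.749960+0.000093+-0.000056=0.7500

0 0 source 1.7143
1 4 load 0.6857
2 8 source 0.8327
3 12 load 0.7445
4 16 source 0.7571
5 20 load 0.7495
6 24 source 0.7506
7 28 load 0.7500
8 32 source 0.7501
9 36 load 0.7500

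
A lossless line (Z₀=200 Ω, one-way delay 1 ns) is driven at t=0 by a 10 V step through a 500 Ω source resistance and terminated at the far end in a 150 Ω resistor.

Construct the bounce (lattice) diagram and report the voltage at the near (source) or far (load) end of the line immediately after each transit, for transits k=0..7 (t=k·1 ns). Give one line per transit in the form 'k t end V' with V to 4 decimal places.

0 0 source 2.8571
1 1 load 2.4490
2 2 source 2.2741
3 3 load 2.2990
4 4 source 2.3098
5 5 load 2.3082
6 6 source 2.3076
7 7 load 2.3077

Γ_L=-0.142857, Γ_S=0.428571; launch V₁=10·200/700=2.857143
k=0 src: V=2.8571
k=1 load: inc=2.857143, refl=2.857143·-0.142857=-0.4082; V=0.000000+2.857143+-0.408163=2.4490
k=2 src: inc=-0.408163, refl=-0.408163·0.428571=-0.1749; V=2.857143+-0.408163+-0.174927=2.2741
k=3 load: inc=-0.174927, refl=-0.174927·-0.142857=0.0250; V=2.448980+-0.174927+0.024990=2.2990
k=4 src: inc=0.024990, refl=0.024990·0.428571=0.0107; V=2.274052+0.024990+0.010710=2.3098
k=5 load: inc=0.010710, refl=0.010710·-0.142857=-0.0015; V=2.299042+0.010710+-0.001530=2.3082
k=6 src: inc=-0.001530, refl=-0.001530·0.428571=-0.0007; V=2.309752+-0.001530+-0.000656=2.3076
k=7 load: inc=-0.000656, refl=-0.000656·-0.142857=0.0001; V=2.308222+-0.000656+0.000094=2.3077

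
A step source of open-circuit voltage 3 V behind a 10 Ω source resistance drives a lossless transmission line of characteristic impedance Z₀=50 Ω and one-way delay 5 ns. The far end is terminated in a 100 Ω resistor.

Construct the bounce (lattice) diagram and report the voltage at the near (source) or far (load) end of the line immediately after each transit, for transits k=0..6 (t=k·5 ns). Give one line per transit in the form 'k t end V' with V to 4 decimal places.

0 0 source 2.5000
1 5 load 3.3333
2 10 source 2.7778
3 15 load 2.5926
4 20 source 2.7160
5 25 load 2.7572
6 30 source 2.7298

Γ_L=0.333333, Γ_S=-0.666667; launch V₁=3·50/60=2.500000
k=0 src: V=2.5000
k=1 load: inc=2.500000, refl=2.500000·0.333333=0.8333; V=0.000000+2.500000+0.833333=3.3333
k=2 src: inc=0.833333, refl=0.833333·-0.666667=-0.5556; V=2.500000+0.833333+-0.555556=2.7778
k=3 load: inc=-0.555556, refl=-0.555556·0.333333=-0.1852; V=3.333333+-0.555556+-0.185185=2.5926
k=4 src: inc=-0.185185, refl=-0.185185·-0.666667=0.1235; V=2.777778+-0.185185+0.123457=2.7160
k=5 load: inc=0.123457, refl=0.123457·0.333333=0.0412; V=2.592593+0.123457+0.041152=2.7572
k=6 src: inc=0.041152, refl=0.041152·-0.666667=-0.0274; V=2.716049+0.041152+-0.027435=2.7298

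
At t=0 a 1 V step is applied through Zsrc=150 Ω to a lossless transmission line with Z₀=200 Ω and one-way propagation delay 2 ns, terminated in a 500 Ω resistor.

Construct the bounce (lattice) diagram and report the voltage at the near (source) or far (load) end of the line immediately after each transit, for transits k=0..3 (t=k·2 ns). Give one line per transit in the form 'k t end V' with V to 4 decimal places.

0 0 source 0.5714
1 2 load 0.8163
2 4 source 0.7813
3 6 load 0.7663

Γ_L=0.428571, Γ_S=-0.142857; launch V₁=1·200/350=0.571429
k=0 src: V=0.5714
k=1 load: inc=0.571429, refl=0.571429·0.428571=0.2449; V=0.000000+0.571429+0.244898=0.8163
k=2 src: inc=0.244898, refl=0.244898·-0.142857=-0.0350; V=0.571429+0.244898+-0.034985=0.7813
k=3 load: inc=-0.034985, refl=-0.034985·0.428571=-0.0150; V=0.816327+-0.034985+-0.014994=0.7663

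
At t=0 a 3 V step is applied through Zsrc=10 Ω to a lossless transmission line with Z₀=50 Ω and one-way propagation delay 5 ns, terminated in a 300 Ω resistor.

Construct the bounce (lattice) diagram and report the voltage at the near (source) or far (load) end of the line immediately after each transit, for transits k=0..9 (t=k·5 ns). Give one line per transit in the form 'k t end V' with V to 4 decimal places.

Γ_L=0.714286, Γ_S=-0.666667; launch V₁=3·50/60=2.500000
k=0 src: V=2.5000
k=1 load: inc=2.500000, refl=2.500000·0.714286=1.7857; V=0.000000+2.500000+1.785714=4.2857
k=2 src: inc=1.785714, refl=1.785714·-0.666667=-1.1905; V=2.500000+1.785714+-1.190476=3.0952
k=3 load: inc=-1.190476, refl=-1.190476·0.714286=-0.8503; V=4.285714+-1.190476+-0.850340=2.2449
k=4 src: inc=-0.850340, refl=-0.850340·-0.666667=0.5669; V=3.095238+-0.850340+0.566893=2.8118
k=5 load: inc=0.566893, refl=0.566893·0.714286=0.4049; V=2.244898+0.566893+0.404924=3.2167
k=6 src: inc=0.404924, refl=0.404924·-0.666667=-0.2699; V=2.811791+0.404924+-0.269949=2.9468
k=7 load: inc=-0.269949, refl=-0.269949·0.714286=-0.1928; V=3.216715+-0.269949+-0.192821=2.7539
k=8 src: inc=-0.192821, refl=-0.192821·-0.666667=0.1285; V=2.946766+-0.192821+0.128547=2.8825
k=9 load: inc=0.128547, refl=0.128547·0.714286=0.0918; V=2.753945+0.128547+0.091819=2.9743

0 0 source 2.5000
1 5 load 4.2857
2 10 source 3.0952
3 15 load 2.2449
4 20 source 2.8118
5 25 load 3.2167
6 30 source 2.9468
7 35 load 2.7539
8 40 source 2.8825
9 45 load 2.9743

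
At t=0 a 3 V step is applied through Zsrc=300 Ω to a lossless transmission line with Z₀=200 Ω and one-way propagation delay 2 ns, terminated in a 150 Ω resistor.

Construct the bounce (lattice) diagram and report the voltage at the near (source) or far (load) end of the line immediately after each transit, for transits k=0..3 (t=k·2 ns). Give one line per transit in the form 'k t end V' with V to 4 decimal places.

Γ_L=-0.142857, Γ_S=0.200000; launch V₁=3·200/500=1.200000
k=0 src: V=1.2000
k=1 load: inc=1.200000, refl=1.200000·-0.142857=-0.1714; V=0.000000+1.200000+-0.171429=1.0286
k=2 src: inc=-0.171429, refl=-0.171429·0.200000=-0.0343; V=1.200000+-0.171429+-0.034286=0.9943
k=3 load: inc=-0.034286, refl=-0.034286·-0.142857=0.0049; V=1.028571+-0.034286+0.004898=0.9992

0 0 source 1.2000
1 2 load 1.0286
2 4 source 0.9943
3 6 load 0.9992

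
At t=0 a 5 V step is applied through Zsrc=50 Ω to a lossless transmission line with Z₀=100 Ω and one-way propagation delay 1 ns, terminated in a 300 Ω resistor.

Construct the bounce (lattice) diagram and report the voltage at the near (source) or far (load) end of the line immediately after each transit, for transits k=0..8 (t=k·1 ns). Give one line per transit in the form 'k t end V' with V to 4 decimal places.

Γ_L=0.500000, Γ_S=-0.333333; launch V₁=5·100/150=3.333333
k=0 src: V=3.3333
k=1 load: inc=3.333333, refl=3.333333·0.500000=1.6667; V=0.000000+3.333333+1.666667=5.0000
k=2 src: inc=1.666667, refl=1.666667·-0.333333=-0.5556; V=3.333333+1.666667+-0.555556=4.4444
k=3 load: inc=-0.555556, refl=-0.555556·0.500000=-0.2778; V=5.000000+-0.555556+-0.277778=4.1667
k=4 src: inc=-0.277778, refl=-0.277778·-0.333333=0.0926; V=4.444444+-0.277778+0.092593=4.2593
k=5 load: inc=0.092593, refl=0.092593·0.500000=0.0463; V=4.166667+0.092593+0.046296=4.3056
k=6 src: inc=0.046296, refl=0.046296·-0.333333=-0.0154; V=4.259259+0.046296+-0.015432=4.2901
k=7 load: inc=-0.015432, refl=-0.015432·0.500000=-0.0077; V=4.305556+-0.015432+-0.007716=4.2824
k=8 src: inc=-0.007716, refl=-0.007716·-0.333333=0.0026; V=4.290123+-0.007716+0.002572=4.2850

0 0 source 3.3333
1 1 load 5.0000
2 2 source 4.4444
3 3 load 4.1667
4 4 source 4.2593
5 5 load 4.3056
6 6 source 4.2901
7 7 load 4.2824
8 8 source 4.2850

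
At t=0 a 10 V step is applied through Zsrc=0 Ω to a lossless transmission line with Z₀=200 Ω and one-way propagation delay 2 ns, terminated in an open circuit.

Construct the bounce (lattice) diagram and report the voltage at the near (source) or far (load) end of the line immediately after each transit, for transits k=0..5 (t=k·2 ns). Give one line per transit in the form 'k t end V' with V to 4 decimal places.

0 0 source 10.0000
1 2 load 20.0000
2 4 source 10.0000
3 6 load 0.0000
4 8 source 10.0000
5 10 load 20.0000

Γ_L=1.000000, Γ_S=-1.000000; launch V₁=10·200/200=10.000000
k=0 src: V=10.0000
k=1 load: inc=10.000000, refl=10.000000·1.000000=10.0000; V=0.000000+10.000000+10.000000=20.0000
k=2 src: inc=10.000000, refl=10.000000·-1.000000=-10.0000; V=10.000000+10.000000+-10.000000=10.0000
k=3 load: inc=-10.000000, refl=-10.000000·1.000000=-10.0000; V=20.000000+-10.000000+-10.000000=0.0000
k=4 src: inc=-10.000000, refl=-10.000000·-1.000000=10.0000; V=10.000000+-10.000000+10.000000=10.0000
k=5 load: inc=10.000000, refl=10.000000·1.000000=10.0000; V=0.000000+10.000000+10.000000=20.0000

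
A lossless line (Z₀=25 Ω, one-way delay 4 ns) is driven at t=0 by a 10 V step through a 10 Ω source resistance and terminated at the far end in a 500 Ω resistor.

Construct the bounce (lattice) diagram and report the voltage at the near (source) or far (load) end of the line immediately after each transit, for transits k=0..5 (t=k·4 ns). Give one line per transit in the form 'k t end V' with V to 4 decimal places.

Γ_L=0.904762, Γ_S=-0.428571; launch V₁=10·25/35=7.142857
k=0 src: V=7.1429
k=1 load: inc=7.142857, refl=7.142857·0.904762=6.4626; V=0.000000+7.142857+6.462585=13.6054
k=2 src: inc=6.462585, refl=6.462585·-0.428571=-2.7697; V=7.142857+6.462585+-2.769679=10.8358
k=3 load: inc=-2.769679, refl=-2.769679·0.904762=-2.5059; V=13.605442+-2.769679+-2.505900=8.3299
k=4 src: inc=-2.505900, refl=-2.505900·-0.428571=1.0740; V=10.835763+-2.505900+1.073957=9.4038
k=5 load: inc=1.073957, refl=1.073957·0.904762=0.9717; V=8.329863+1.073957+0.971676=10.3755

0 0 source 7.1429
1 4 load 13.6054
2 8 source 10.8358
3 12 load 8.3299
4 16 source 9.4038
5 20 load 10.3755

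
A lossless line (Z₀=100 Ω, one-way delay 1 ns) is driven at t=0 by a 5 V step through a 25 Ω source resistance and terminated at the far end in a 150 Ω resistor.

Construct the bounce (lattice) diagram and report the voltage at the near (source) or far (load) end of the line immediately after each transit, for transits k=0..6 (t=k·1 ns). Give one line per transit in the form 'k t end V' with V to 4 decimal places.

Γ_L=0.200000, Γ_S=-0.600000; launch V₁=5·100/125=4.000000
k=0 src: V=4.0000
k=1 load: inc=4.000000, refl=4.000000·0.200000=0.8000; V=0.000000+4.000000+0.800000=4.8000
k=2 src: inc=0.800000, refl=0.800000·-0.600000=-0.4800; V=4.000000+0.800000+-0.480000=4.3200
k=3 load: inc=-0.480000, refl=-0.480000·0.200000=-0.0960; V=4.800000+-0.480000+-0.096000=4.2240
k=4 src: inc=-0.096000, refl=-0.096000·-0.600000=0.0576; V=4.320000+-0.096000+0.057600=4.2816
k=5 load: inc=0.057600, refl=0.057600·0.200000=0.0115; V=4.224000+0.057600+0.011520=4.2931
k=6 src: inc=0.011520, refl=0.011520·-0.600000=-0.0069; V=4.281600+0.011520+-0.006912=4.2862

0 0 source 4.0000
1 1 load 4.8000
2 2 source 4.3200
3 3 load 4.2240
4 4 source 4.2816
5 5 load 4.2931
6 6 source 4.2862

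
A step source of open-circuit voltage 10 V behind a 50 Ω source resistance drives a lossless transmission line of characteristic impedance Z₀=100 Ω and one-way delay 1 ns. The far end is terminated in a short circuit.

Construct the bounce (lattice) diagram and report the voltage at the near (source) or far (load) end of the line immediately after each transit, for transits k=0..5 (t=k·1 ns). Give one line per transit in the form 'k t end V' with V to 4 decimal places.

Γ_L=-1.000000, Γ_S=-0.333333; launch V₁=10·100/150=6.666667
k=0 src: V=6.6667
k=1 load: inc=6.666667, refl=6.666667·-1.000000=-6.6667; V=0.000000+6.666667+-6.666667=0.0000
k=2 src: inc=-6.666667, refl=-6.666667·-0.333333=2.2222; V=6.666667+-6.666667+2.222222=2.2222
k=3 load: inc=2.222222, refl=2.222222·-1.000000=-2.2222; V=0.000000+2.222222+-2.222222=0.0000
k=4 src: inc=-2.222222, refl=-2.222222·-0.333333=0.7407; V=2.222222+-2.222222+0.740741=0.7407
k=5 load: inc=0.740741, refl=0.740741·-1.000000=-0.7407; V=0.000000+0.740741+-0.740741=0.0000

0 0 source 6.6667
1 1 load 0.0000
2 2 source 2.2222
3 3 load 0.0000
4 4 source 0.7407
5 5 load 0.0000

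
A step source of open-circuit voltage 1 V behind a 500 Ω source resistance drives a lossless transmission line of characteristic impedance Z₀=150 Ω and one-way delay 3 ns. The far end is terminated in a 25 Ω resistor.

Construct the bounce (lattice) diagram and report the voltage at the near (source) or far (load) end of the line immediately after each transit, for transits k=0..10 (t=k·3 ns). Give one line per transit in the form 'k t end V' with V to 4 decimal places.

Γ_L=-0.714286, Γ_S=0.538462; launch V₁=1·150/650=0.230769
k=0 src: V=0.2308
k=1 load: inc=0.230769, refl=0.230769·-0.714286=-0.1648; V=0.000000+0.230769+-0.164835=0.0659
k=2 src: inc=-0.164835, refl=-0.164835·0.538462=-0.0888; V=0.230769+-0.164835+-0.088757=-0.0228
k=3 load: inc=-0.088757, refl=-0.088757·-0.714286=0.0634; V=0.065934+-0.088757+0.063398=0.0406
k=4 src: inc=0.063398, refl=0.063398·0.538462=0.0341; V=-0.022823+0.063398+0.034137=0.0747
k=5 load: inc=0.034137, refl=0.034137·-0.714286=-0.0244; V=0.040575+0.034137+-0.024384=0.0503
k=6 src: inc=-0.024384, refl=-0.024384·0.538462=-0.0131; V=0.074712+-0.024384+-0.013130=0.0372
k=7 load: inc=-0.013130, refl=-0.013130·-0.714286=0.0094; V=0.050328+-0.013130+0.009378=0.0466
k=8 src: inc=0.009378, refl=0.009378·0.538462=0.0050; V=0.037199+0.009378+0.005050=0.0516
k=9 load: inc=0.005050, refl=0.005050·-0.714286=-0.0036; V=0.046577+0.005050+-0.003607=0.0480
k=10 src: inc=-0.003607, refl=-0.003607·0.538462=-0.0019; V=0.051627+-0.003607+-0.001942=0.0461

0 0 source 0.2308
1 3 load 0.0659
2 6 source -0.0228
3 9 load 0.0406
4 12 source 0.0747
5 15 load 0.0503
6 18 source 0.0372
7 21 load 0.0466
8 24 source 0.0516
9 27 load 0.0480
10 30 source 0.0461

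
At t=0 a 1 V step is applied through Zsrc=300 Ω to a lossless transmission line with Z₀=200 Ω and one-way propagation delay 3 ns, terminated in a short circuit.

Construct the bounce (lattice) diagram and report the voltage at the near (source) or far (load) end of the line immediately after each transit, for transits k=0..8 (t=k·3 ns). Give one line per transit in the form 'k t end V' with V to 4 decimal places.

0 0 source 0.4000
1 3 load 0.0000
2 6 source -0.0800
3 9 load 0.0000
4 12 source 0.0160
5 15 load 0.0000
6 18 source -0.0032
7 21 load 0.0000
8 24 source 0.0006

Γ_L=-1.000000, Γ_S=0.200000; launch V₁=1·200/500=0.400000
k=0 src: V=0.4000
k=1 load: inc=0.400000, refl=0.400000·-1.000000=-0.4000; V=0.000000+0.400000+-0.400000=0.0000
k=2 src: inc=-0.400000, refl=-0.400000·0.200000=-0.0800; V=0.400000+-0.400000+-0.080000=-0.0800
k=3 load: inc=-0.080000, refl=-0.080000·-1.000000=0.0800; V=0.000000+-0.080000+0.080000=0.0000
k=4 src: inc=0.080000, refl=0.080000·0.200000=0.0160; V=-0.080000+0.080000+0.016000=0.0160
k=5 load: inc=0.016000, refl=0.016000·-1.000000=-0.0160; V=0.000000+0.016000+-0.016000=0.0000
k=6 src: inc=-0.016000, refl=-0.016000·0.200000=-0.0032; V=0.016000+-0.016000+-0.003200=-0.0032
k=7 load: inc=-0.003200, refl=-0.003200·-1.000000=0.0032; V=0.000000+-0.003200+0.003200=0.0000
k=8 src: inc=0.003200, refl=0.003200·0.200000=0.0006; V=-0.003200+0.003200+0.000640=0.0006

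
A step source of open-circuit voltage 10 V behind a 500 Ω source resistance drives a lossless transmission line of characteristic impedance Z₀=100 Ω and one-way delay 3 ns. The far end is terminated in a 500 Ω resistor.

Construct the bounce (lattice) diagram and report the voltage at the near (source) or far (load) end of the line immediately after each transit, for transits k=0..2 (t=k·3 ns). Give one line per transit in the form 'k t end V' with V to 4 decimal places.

0 0 source 1.6667
1 3 load 2.7778
2 6 source 3.5185

Γ_L=0.666667, Γ_S=0.666667; launch V₁=10·100/600=1.666667
k=0 src: V=1.6667
k=1 load: inc=1.666667, refl=1.666667·0.666667=1.1111; V=0.000000+1.666667+1.111111=2.7778
k=2 src: inc=1.111111, refl=1.111111·0.666667=0.7407; V=1.666667+1.111111+0.740741=3.5185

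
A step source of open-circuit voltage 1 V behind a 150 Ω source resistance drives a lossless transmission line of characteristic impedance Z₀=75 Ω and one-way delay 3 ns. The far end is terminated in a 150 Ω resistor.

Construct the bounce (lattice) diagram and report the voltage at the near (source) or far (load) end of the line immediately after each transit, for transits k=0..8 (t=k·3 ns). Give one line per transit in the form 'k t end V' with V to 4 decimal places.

Γ_L=0.333333, Γ_S=0.333333; launch V₁=1·75/225=0.333333
k=0 src: V=0.3333
k=1 load: inc=0.333333, refl=0.333333·0.333333=0.1111; V=0.000000+0.333333+0.111111=0.4444
k=2 src: inc=0.111111, refl=0.111111·0.333333=0.0370; V=0.333333+0.111111+0.037037=0.4815
k=3 load: inc=0.037037, refl=0.037037·0.333333=0.0123; V=0.444444+0.037037+0.012346=0.4938
k=4 src: inc=0.012346, refl=0.012346·0.333333=0.0041; V=0.481481+0.012346+0.004115=0.4979
k=5 load: inc=0.004115, refl=0.004115·0.333333=0.0014; V=0.493827+0.004115+0.001372=0.4993
k=6 src: inc=0.001372, refl=0.001372·0.333333=0.0005; V=0.497942+0.001372+0.000457=0.4998
k=7 load: inc=0.000457, refl=0.000457·0.333333=0.0002; V=0.499314+0.000457+0.000152=0.4999
k=8 src: inc=0.000152, refl=0.000152·0.333333=0.0001; V=0.499771+0.000152+0.000051=0.5000

0 0 source 0.3333
1 3 load 0.4444
2 6 source 0.4815
3 9 load 0.4938
4 12 source 0.4979
5 15 load 0.4993
6 18 source 0.4998
7 21 load 0.4999
8 24 source 0.5000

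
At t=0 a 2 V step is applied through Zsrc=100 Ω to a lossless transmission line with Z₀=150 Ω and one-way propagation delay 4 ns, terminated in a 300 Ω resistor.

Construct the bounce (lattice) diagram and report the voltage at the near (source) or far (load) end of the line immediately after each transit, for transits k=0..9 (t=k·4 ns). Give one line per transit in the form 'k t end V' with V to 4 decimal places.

0 0 source 1.2000
1 4 load 1.6000
2 8 source 1.5200
3 12 load 1.4933
4 16 source 1.4987
5 20 load 1.5004
6 24 source 1.5001
7 28 load 1.5000
8 32 source 1.5000
9 36 load 1.5000

Γ_L=0.333333, Γ_S=-0.200000; launch V₁=2·150/250=1.200000
k=0 src: V=1.2000
k=1 load: inc=1.200000, refl=1.200000·0.333333=0.4000; V=0.000000+1.200000+0.400000=1.6000
k=2 src: inc=0.400000, refl=0.400000·-0.200000=-0.0800; V=1.200000+0.400000+-0.080000=1.5200
k=3 load: inc=-0.080000, refl=-0.080000·0.333333=-0.0267; V=1.600000+-0.080000+-0.026667=1.4933
k=4 src: inc=-0.026667, refl=-0.026667·-0.200000=0.0053; V=1.520000+-0.026667+0.005333=1.4987
k=5 load: inc=0.005333, refl=0.005333·0.333333=0.0018; V=1.493333+0.005333+0.001778=1.5004
k=6 src: inc=0.001778, refl=0.001778·-0.200000=-0.0004; V=1.498667+0.001778+-0.000356=1.5001
k=7 load: inc=-0.000356, refl=-0.000356·0.333333=-0.0001; V=1.500444+-0.000356+-0.000119=1.5000
k=8 src: inc=-0.000119, refl=-0.000119·-0.200000=0.0000; V=1.500089+-0.000119+0.000024=1.5000
k=9 load: inc=0.000024, refl=0.000024·0.333333=0.0000; V=1.499970+0.000024+0.000008=1.5000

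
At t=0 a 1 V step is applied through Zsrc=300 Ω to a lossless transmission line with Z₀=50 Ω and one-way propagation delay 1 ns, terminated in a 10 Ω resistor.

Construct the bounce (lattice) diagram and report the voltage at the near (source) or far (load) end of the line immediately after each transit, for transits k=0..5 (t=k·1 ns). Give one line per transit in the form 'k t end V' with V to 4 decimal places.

0 0 source 0.1429
1 1 load 0.0476
2 2 source -0.0204
3 3 load 0.0249
4 4 source 0.0573
5 5 load 0.0357

Γ_L=-0.666667, Γ_S=0.714286; launch V₁=1·50/350=0.142857
k=0 src: V=0.1429
k=1 load: inc=0.142857, refl=0.142857·-0.666667=-0.0952; V=0.000000+0.142857+-0.095238=0.0476
k=2 src: inc=-0.095238, refl=-0.095238·0.714286=-0.0680; V=0.142857+-0.095238+-0.068027=-0.0204
k=3 load: inc=-0.068027, refl=-0.068027·-0.666667=0.0454; V=0.047619+-0.068027+0.045351=0.0249
k=4 src: inc=0.045351, refl=0.045351·0.714286=0.0324; V=-0.020408+0.045351+0.032394=0.0573
k=5 load: inc=0.032394, refl=0.032394·-0.666667=-0.0216; V=0.024943+0.032394+-0.021596=0.0357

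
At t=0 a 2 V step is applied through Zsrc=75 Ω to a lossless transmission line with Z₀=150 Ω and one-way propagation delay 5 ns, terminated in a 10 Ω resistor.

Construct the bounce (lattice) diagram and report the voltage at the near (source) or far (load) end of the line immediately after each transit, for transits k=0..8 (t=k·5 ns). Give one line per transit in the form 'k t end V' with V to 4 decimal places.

Γ_L=-0.875000, Γ_S=-0.333333; launch V₁=2·150/225=1.333333
k=0 src: V=1.3333
k=1 load: inc=1.333333, refl=1.333333·-0.875000=-1.1667; V=0.000000+1.333333+-1.166667=0.1667
k=2 src: inc=-1.166667, refl=-1.166667·-0.333333=0.3889; V=1.333333+-1.166667+0.388889=0.5556
k=3 load: inc=0.388889, refl=0.388889·-0.875000=-0.3403; V=0.166667+0.388889+-0.340278=0.2153
k=4 src: inc=-0.340278, refl=-0.340278·-0.333333=0.1134; V=0.555556+-0.340278+0.113426=0.3287
k=5 load: inc=0.113426, refl=0.113426·-0.875000=-0.0992; V=0.215278+0.113426+-0.099248=0.2295
k=6 src: inc=-0.099248, refl=-0.099248·-0.333333=0.0331; V=0.328704+-0.099248+0.033083=0.2625
k=7 load: inc=0.033083, refl=0.033083·-0.875000=-0.0289; V=0.229456+0.033083+-0.028947=0.2336
k=8 src: inc=-0.028947, refl=-0.028947·-0.333333=0.0096; V=0.262539+-0.028947+0.009649=0.2432

0 0 source 1.3333
1 5 load 0.1667
2 10 source 0.5556
3 15 load 0.2153
4 20 source 0.3287
5 25 load 0.2295
6 30 source 0.2625
7 35 load 0.2336
8 40 source 0.2432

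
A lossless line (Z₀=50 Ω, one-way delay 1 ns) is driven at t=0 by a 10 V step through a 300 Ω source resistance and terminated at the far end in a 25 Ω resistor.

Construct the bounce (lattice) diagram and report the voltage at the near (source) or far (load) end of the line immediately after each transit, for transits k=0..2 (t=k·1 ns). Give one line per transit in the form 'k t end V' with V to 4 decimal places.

0 0 source 1.4286
1 1 load 0.9524
2 2 source 0.6122

Γ_L=-0.333333, Γ_S=0.714286; launch V₁=10·50/350=1.428571
k=0 src: V=1.4286
k=1 load: inc=1.428571, refl=1.428571·-0.333333=-0.4762; V=0.000000+1.428571+-0.476190=0.9524
k=2 src: inc=-0.476190, refl=-0.476190·0.714286=-0.3401; V=1.428571+-0.476190+-0.340136=0.6122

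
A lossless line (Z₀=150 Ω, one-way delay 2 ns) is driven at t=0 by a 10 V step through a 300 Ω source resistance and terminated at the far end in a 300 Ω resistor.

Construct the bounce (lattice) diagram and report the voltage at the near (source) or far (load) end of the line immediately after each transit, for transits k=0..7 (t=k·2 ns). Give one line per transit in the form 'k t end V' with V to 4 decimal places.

0 0 source 3.3333
1 2 load 4.4444
2 4 source 4.8148
3 6 load 4.9383
4 8 source 4.9794
5 10 load 4.9931
6 12 source 4.9977
7 14 load 4.9992

Γ_L=0.333333, Γ_S=0.333333; launch V₁=10·150/450=3.333333
k=0 src: V=3.3333
k=1 load: inc=3.333333, refl=3.333333·0.333333=1.1111; V=0.000000+3.333333+1.111111=4.4444
k=2 src: inc=1.111111, refl=1.111111·0.333333=0.3704; V=3.333333+1.111111+0.370370=4.8148
k=3 load: inc=0.370370, refl=0.370370·0.333333=0.1235; V=4.444444+0.370370+0.123457=4.9383
k=4 src: inc=0.123457, refl=0.123457·0.333333=0.0412; V=4.814815+0.123457+0.041152=4.9794
k=5 load: inc=0.041152, refl=0.041152·0.333333=0.0137; V=4.938272+0.041152+0.013717=4.9931
k=6 src: inc=0.013717, refl=0.013717·0.333333=0.0046; V=4.979424+0.013717+0.004572=4.9977
k=7 load: inc=0.004572, refl=0.004572·0.333333=0.0015; V=4.993141+0.004572+0.001524=4.9992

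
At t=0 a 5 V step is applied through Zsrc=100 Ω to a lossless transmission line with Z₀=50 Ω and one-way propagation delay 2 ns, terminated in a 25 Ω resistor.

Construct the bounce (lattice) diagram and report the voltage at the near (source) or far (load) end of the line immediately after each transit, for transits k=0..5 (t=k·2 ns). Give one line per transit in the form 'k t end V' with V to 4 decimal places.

0 0 source 1.6667
1 2 load 1.1111
2 4 source 0.9259
3 6 load 0.9877
4 8 source 1.0082
5 10 load 1.0014

Γ_L=-0.333333, Γ_S=0.333333; launch V₁=5·50/150=1.666667
k=0 src: V=1.6667
k=1 load: inc=1.666667, refl=1.666667·-0.333333=-0.5556; V=0.000000+1.666667+-0.555556=1.1111
k=2 src: inc=-0.555556, refl=-0.555556·0.333333=-0.1852; V=1.666667+-0.555556+-0.185185=0.9259
k=3 load: inc=-0.185185, refl=-0.185185·-0.333333=0.0617; V=1.111111+-0.185185+0.061728=0.9877
k=4 src: inc=0.061728, refl=0.061728·0.333333=0.0206; V=0.925926+0.061728+0.020576=1.0082
k=5 load: inc=0.020576, refl=0.020576·-0.333333=-0.0069; V=0.987654+0.020576+-0.006859=1.0014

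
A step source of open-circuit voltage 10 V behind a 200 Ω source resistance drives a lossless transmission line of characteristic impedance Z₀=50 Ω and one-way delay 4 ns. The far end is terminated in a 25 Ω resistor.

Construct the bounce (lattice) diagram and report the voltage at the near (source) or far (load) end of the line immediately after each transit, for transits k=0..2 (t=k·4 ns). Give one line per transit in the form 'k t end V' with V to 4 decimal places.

Γ_L=-0.333333, Γ_S=0.600000; launch V₁=10·50/250=2.000000
k=0 src: V=2.0000
k=1 load: inc=2.000000, refl=2.000000·-0.333333=-0.6667; V=0.000000+2.000000+-0.666667=1.3333
k=2 src: inc=-0.666667, refl=-0.666667·0.600000=-0.4000; V=2.000000+-0.666667+-0.400000=0.9333

0 0 source 2.0000
1 4 load 1.3333
2 8 source 0.9333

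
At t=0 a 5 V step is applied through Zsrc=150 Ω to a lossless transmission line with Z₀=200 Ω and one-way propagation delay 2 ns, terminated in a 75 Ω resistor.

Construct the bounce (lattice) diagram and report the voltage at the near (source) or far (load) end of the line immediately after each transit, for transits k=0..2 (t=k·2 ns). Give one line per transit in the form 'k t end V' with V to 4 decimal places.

Γ_L=-0.454545, Γ_S=-0.142857; launch V₁=5·200/350=2.857143
k=0 src: V=2.8571
k=1 load: inc=2.857143, refl=2.857143·-0.454545=-1.2987; V=0.000000+2.857143+-1.298701=1.5584
k=2 src: inc=-1.298701, refl=-1.298701·-0.142857=0.1855; V=2.857143+-1.298701+0.185529=1.7440

0 0 source 2.8571
1 2 load 1.5584
2 4 source 1.7440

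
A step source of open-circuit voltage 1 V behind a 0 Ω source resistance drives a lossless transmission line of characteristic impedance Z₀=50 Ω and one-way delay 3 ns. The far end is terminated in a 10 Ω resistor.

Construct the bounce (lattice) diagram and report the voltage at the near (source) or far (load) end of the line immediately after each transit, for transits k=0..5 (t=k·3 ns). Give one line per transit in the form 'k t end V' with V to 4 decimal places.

0 0 source 1.0000
1 3 load 0.3333
2 6 source 1.0000
3 9 load 0.5556
4 12 source 1.0000
5 15 load 0.7037

Γ_L=-0.666667, Γ_S=-1.000000; launch V₁=1·50/50=1.000000
k=0 src: V=1.0000
k=1 load: inc=1.000000, refl=1.000000·-0.666667=-0.6667; V=0.000000+1.000000+-0.666667=0.3333
k=2 src: inc=-0.666667, refl=-0.666667·-1.000000=0.6667; V=1.000000+-0.666667+0.666667=1.0000
k=3 load: inc=0.666667, refl=0.666667·-0.666667=-0.4444; V=0.333333+0.666667+-0.444444=0.5556
k=4 src: inc=-0.444444, refl=-0.444444·-1.000000=0.4444; V=1.000000+-0.444444+0.444444=1.0000
k=5 load: inc=0.444444, refl=0.444444·-0.666667=-0.2963; V=0.555556+0.444444+-0.296296=0.7037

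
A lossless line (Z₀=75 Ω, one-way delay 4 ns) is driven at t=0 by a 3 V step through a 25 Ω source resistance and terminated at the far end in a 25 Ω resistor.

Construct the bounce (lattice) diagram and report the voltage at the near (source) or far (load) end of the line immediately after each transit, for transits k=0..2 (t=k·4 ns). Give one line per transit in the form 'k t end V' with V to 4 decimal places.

0 0 source 2.2500
1 4 load 1.1250
2 8 source 1.6875

Γ_L=-0.500000, Γ_S=-0.500000; launch V₁=3·75/100=2.250000
k=0 src: V=2.2500
k=1 load: inc=2.250000, refl=2.250000·-0.500000=-1.1250; V=0.000000+2.250000+-1.125000=1.1250
k=2 src: inc=-1.125000, refl=-1.125000·-0.500000=0.5625; V=2.250000+-1.125000+0.562500=1.6875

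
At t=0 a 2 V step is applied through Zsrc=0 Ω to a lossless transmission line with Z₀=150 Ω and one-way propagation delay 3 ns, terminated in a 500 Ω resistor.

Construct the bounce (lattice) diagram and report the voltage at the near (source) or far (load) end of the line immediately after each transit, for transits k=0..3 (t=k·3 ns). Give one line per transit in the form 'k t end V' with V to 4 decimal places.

0 0 source 2.0000
1 3 load 3.0769
2 6 source 2.0000
3 9 load 1.4201

Γ_L=0.538462, Γ_S=-1.000000; launch V₁=2·150/150=2.000000
k=0 src: V=2.0000
k=1 load: inc=2.000000, refl=2.000000·0.538462=1.0769; V=0.000000+2.000000+1.076923=3.0769
k=2 src: inc=1.076923, refl=1.076923·-1.000000=-1.0769; V=2.000000+1.076923+-1.076923=2.0000
k=3 load: inc=-1.076923, refl=-1.076923·0.538462=-0.5799; V=3.076923+-1.076923+-0.579882=1.4201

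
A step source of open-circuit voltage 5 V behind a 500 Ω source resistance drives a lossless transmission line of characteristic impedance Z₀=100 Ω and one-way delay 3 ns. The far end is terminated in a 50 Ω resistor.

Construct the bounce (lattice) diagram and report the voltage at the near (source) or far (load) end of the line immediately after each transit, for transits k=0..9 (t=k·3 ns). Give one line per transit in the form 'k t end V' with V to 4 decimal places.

Γ_L=-0.333333, Γ_S=0.666667; launch V₁=5·100/600=0.833333
k=0 src: V=0.8333
k=1 load: inc=0.833333, refl=0.833333·-0.333333=-0.2778; V=0.000000+0.833333+-0.277778=0.5556
k=2 src: inc=-0.277778, refl=-0.277778·0.666667=-0.1852; V=0.833333+-0.277778+-0.185185=0.3704
k=3 load: inc=-0.185185, refl=-0.185185·-0.333333=0.0617; V=0.555556+-0.185185+0.061728=0.4321
k=4 src: inc=0.061728, refl=0.061728·0.666667=0.0412; V=0.370370+0.061728+0.041152=0.4733
k=5 load: inc=0.041152, refl=0.041152·-0.333333=-0.0137; V=0.432099+0.041152+-0.013717=0.4595
k=6 src: inc=-0.013717, refl=-0.013717·0.666667=-0.0091; V=0.473251+-0.013717+-0.009145=0.4504
k=7 load: inc=-0.009145, refl=-0.009145·-0.333333=0.0030; V=0.459534+-0.009145+0.003048=0.4534
k=8 src: inc=0.003048, refl=0.003048·0.666667=0.0020; V=0.450389+0.003048+0.002032=0.4555
k=9 load: inc=0.002032, refl=0.002032·-0.333333=-0.0007; V=0.453437+0.002032+-0.000677=0.4548

0 0 source 0.8333
1 3 load 0.5556
2 6 source 0.3704
3 9 load 0.4321
4 12 source 0.4733
5 15 load 0.4595
6 18 source 0.4504
7 21 load 0.4534
8 24 source 0.4555
9 27 load 0.4548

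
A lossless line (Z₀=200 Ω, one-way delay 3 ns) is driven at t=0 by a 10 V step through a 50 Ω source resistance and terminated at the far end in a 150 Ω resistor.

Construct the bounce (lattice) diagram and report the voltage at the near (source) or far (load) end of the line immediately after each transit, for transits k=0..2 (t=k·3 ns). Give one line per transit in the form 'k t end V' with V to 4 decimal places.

0 0 source 8.0000
1 3 load 6.8571
2 6 source 7.5429

Γ_L=-0.142857, Γ_S=-0.600000; launch V₁=10·200/250=8.000000
k=0 src: V=8.0000
k=1 load: inc=8.000000, refl=8.000000·-0.142857=-1.1429; V=0.000000+8.000000+-1.142857=6.8571
k=2 src: inc=-1.142857, refl=-1.142857·-0.600000=0.6857; V=8.000000+-1.142857+0.685714=7.5429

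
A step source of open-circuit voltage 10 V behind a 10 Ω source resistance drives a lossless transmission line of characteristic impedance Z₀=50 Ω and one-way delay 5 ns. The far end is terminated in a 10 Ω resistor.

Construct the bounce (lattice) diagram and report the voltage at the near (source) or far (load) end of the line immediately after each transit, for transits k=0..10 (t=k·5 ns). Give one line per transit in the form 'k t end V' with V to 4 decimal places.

Γ_L=-0.666667, Γ_S=-0.666667; launch V₁=10·50/60=8.333333
k=0 src: V=8.3333
k=1 load: inc=8.333333, refl=8.333333·-0.666667=-5.5556; V=0.000000+8.333333+-5.555556=2.7778
k=2 src: inc=-5.555556, refl=-5.555556·-0.666667=3.7037; V=8.333333+-5.555556+3.703704=6.4815
k=3 load: inc=3.703704, refl=3.703704·-0.666667=-2.4691; V=2.777778+3.703704+-2.469136=4.0123
k=4 src: inc=-2.469136, refl=-2.469136·-0.666667=1.6461; V=6.481481+-2.469136+1.646091=5.6584
k=5 load: inc=1.646091, refl=1.646091·-0.666667=-1.0974; V=4.012346+1.646091+-1.097394=4.5610
k=6 src: inc=-1.097394, refl=-1.097394·-0.666667=0.7316; V=5.658436+-1.097394+0.731596=5.2926
k=7 load: inc=0.731596, refl=0.731596·-0.666667=-0.4877; V=4.561043+0.731596+-0.487731=4.8049
k=8 src: inc=-0.487731, refl=-0.487731·-0.666667=0.3252; V=5.292638+-0.487731+0.325154=5.1301
k=9 load: inc=0.325154, refl=0.325154·-0.666667=-0.2168; V=4.804908+0.325154+-0.216769=4.9133
k=10 src: inc=-0.216769, refl=-0.216769·-0.666667=0.1445; V=5.130061+-0.216769+0.144513=5.0578

0 0 source 8.3333
1 5 load 2.7778
2 10 source 6.4815
3 15 load 4.0123
4 20 source 5.6584
5 25 load 4.5610
6 30 source 5.2926
7 35 load 4.8049
8 40 source 5.1301
9 45 load 4.9133
10 50 source 5.0578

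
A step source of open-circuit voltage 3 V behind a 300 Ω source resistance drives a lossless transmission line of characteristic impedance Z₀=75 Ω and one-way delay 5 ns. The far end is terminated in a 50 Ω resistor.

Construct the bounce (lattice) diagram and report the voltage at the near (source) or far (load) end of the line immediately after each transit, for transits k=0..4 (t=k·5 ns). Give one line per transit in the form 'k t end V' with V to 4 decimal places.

Γ_L=-0.200000, Γ_S=0.600000; launch V₁=3·75/375=0.600000
k=0 src: V=0.6000
k=1 load: inc=0.600000, refl=0.600000·-0.200000=-0.1200; V=0.000000+0.600000+-0.120000=0.4800
k=2 src: inc=-0.120000, refl=-0.120000·0.600000=-0.0720; V=0.600000+-0.120000+-0.072000=0.4080
k=3 load: inc=-0.072000, refl=-0.072000·-0.200000=0.0144; V=0.480000+-0.072000+0.014400=0.4224
k=4 src: inc=0.014400, refl=0.014400·0.600000=0.0086; V=0.408000+0.014400+0.008640=0.4310

0 0 source 0.6000
1 5 load 0.4800
2 10 source 0.4080
3 15 load 0.4224
4 20 source 0.4310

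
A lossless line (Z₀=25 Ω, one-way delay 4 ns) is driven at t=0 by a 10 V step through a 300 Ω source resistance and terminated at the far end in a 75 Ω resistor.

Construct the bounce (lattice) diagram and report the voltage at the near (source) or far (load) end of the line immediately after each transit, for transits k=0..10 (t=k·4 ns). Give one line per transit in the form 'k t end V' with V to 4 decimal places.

0 0 source 0.7692
1 4 load 1.1538
2 8 source 1.4793
3 12 load 1.6420
4 16 source 1.7797
5 20 load 1.8485
6 24 source 1.9068
7 28 load 1.9359
8 32 source 1.9606
9 36 load 1.9729
10 40 source 1.9833

Γ_L=0.500000, Γ_S=0.846154; launch V₁=10·25/325=0.769231
k=0 src: V=0.7692
k=1 load: inc=0.769231, refl=0.769231·0.500000=0.3846; V=0.000000+0.769231+0.384615=1.1538
k=2 src: inc=0.384615, refl=0.384615·0.846154=0.3254; V=0.769231+0.384615+0.325444=1.4793
k=3 load: inc=0.325444, refl=0.325444·0.500000=0.1627; V=1.153846+0.325444+0.162722=1.6420
k=4 src: inc=0.162722, refl=0.162722·0.846154=0.1377; V=1.479290+0.162722+0.137688=1.7797
k=5 load: inc=0.137688, refl=0.137688·0.500000=0.0688; V=1.642012+0.137688+0.068844=1.8485
k=6 src: inc=0.068844, refl=0.068844·0.846154=0.0583; V=1.779700+0.068844+0.058253=1.9068
k=7 load: inc=0.058253, refl=0.058253·0.500000=0.0291; V=1.848543+0.058253+0.029126=1.9359
k=8 src: inc=0.029126, refl=0.029126·0.846154=0.0246; V=1.906796+0.029126+0.024645=1.9606
k=9 load: inc=0.024645, refl=0.024645·0.500000=0.0123; V=1.935922+0.024645+0.012323=1.9729
k=10 src: inc=0.012323, refl=0.012323·0.846154=0.0104; V=1.960568+0.012323+0.010427=1.9833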